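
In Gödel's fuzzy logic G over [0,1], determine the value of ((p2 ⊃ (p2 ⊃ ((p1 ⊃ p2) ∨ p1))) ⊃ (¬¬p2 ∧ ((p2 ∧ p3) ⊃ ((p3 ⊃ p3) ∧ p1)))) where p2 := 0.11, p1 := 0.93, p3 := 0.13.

(p1 ⊃ p2): 0.93 > 0.11, so result = 0.11
((p1 ⊃ p2) ∨ p1) = max(0.11, 0.93) = 0.93
(p2 ⊃ ((p1 ⊃ p2) ∨ p1)): 0.11 ≤ 0.93, so result = 1
(p2 ⊃ (p2 ⊃ ((p1 ⊃ p2) ∨ p1))): 0.11 ≤ 1, so result = 1
¬p2: Gödel ¬ of 0.11 = 0 (operand ≠ 0)
¬¬p2: Gödel ¬ of 0 = 1 (operand is 0)
(p2 ∧ p3) = min(0.11, 0.13) = 0.11
(p3 ⊃ p3): 0.13 ≤ 0.13, so result = 1
((p3 ⊃ p3) ∧ p1) = min(1, 0.93) = 0.93
((p2 ∧ p3) ⊃ ((p3 ⊃ p3) ∧ p1)): 0.11 ≤ 0.93, so result = 1
(¬¬p2 ∧ ((p2 ∧ p3) ⊃ ((p3 ⊃ p3) ∧ p1))) = min(1, 1) = 1
((p2 ⊃ (p2 ⊃ ((p1 ⊃ p2) ∨ p1))) ⊃ (¬¬p2 ∧ ((p2 ∧ p3) ⊃ ((p3 ⊃ p3) ∧ p1)))): 1 ≤ 1, so result = 1

1.00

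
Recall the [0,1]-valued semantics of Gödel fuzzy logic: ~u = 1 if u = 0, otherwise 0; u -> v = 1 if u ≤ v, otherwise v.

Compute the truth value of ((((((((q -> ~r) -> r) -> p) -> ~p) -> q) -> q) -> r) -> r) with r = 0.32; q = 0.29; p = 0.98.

~r: Gödel ¬ of 0.32 = 0 (operand ≠ 0)
(q -> ~r): 0.29 > 0, so result = 0
((q -> ~r) -> r): 0 ≤ 0.32, so result = 1
(((q -> ~r) -> r) -> p): 1 > 0.98, so result = 0.98
~p: Gödel ¬ of 0.98 = 0 (operand ≠ 0)
((((q -> ~r) -> r) -> p) -> ~p): 0.98 > 0, so result = 0
(((((q -> ~r) -> r) -> p) -> ~p) -> q): 0 ≤ 0.29, so result = 1
((((((q -> ~r) -> r) -> p) -> ~p) -> q) -> q): 1 > 0.29, so result = 0.29
(((((((q -> ~r) -> r) -> p) -> ~p) -> q) -> q) -> r): 0.29 ≤ 0.32, so result = 1
((((((((q -> ~r) -> r) -> p) -> ~p) -> q) -> q) -> r) -> r): 1 > 0.32, so result = 0.32

0.32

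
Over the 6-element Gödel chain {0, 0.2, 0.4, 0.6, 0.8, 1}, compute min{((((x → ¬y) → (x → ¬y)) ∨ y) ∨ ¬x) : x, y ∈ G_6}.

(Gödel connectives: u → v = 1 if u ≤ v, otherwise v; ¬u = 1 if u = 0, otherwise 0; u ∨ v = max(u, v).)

1.00

Every assignment gives 1. For instance at x = 0, y = 0:
  ¬y: Gödel ¬ of 0 = 1 (operand is 0)
  (x → ¬y): 0 ≤ 1, so result = 1
  ¬y: Gödel ¬ of 0 = 1 (operand is 0)
  (x → ¬y): 0 ≤ 1, so result = 1
  ((x → ¬y) → (x → ¬y)): 1 ≤ 1, so result = 1
  (((x → ¬y) → (x → ¬y)) ∨ y) = max(1, 0) = 1
  ¬x: Gödel ¬ of 0 = 1 (operand is 0)
  ((((x → ¬y) → (x → ¬y)) ∨ y) ∨ ¬x) = max(1, 1) = 1
All 36 assignments give value 1 — the formula is a G_6-tautology.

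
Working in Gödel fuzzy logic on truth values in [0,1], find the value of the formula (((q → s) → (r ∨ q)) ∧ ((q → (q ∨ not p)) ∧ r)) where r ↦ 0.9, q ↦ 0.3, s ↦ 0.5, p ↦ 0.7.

0.90

(q → s): 0.3 ≤ 0.5, so result = 1
(r ∨ q) = max(0.9, 0.3) = 0.9
((q → s) → (r ∨ q)): 1 > 0.9, so result = 0.9
not p: Gödel ¬ of 0.7 = 0 (operand ≠ 0)
(q ∨ not p) = max(0.3, 0) = 0.3
(q → (q ∨ not p)): 0.3 ≤ 0.3, so result = 1
((q → (q ∨ not p)) ∧ r) = min(1, 0.9) = 0.9
(((q → s) → (r ∨ q)) ∧ ((q → (q ∨ not p)) ∧ r)) = min(0.9, 0.9) = 0.9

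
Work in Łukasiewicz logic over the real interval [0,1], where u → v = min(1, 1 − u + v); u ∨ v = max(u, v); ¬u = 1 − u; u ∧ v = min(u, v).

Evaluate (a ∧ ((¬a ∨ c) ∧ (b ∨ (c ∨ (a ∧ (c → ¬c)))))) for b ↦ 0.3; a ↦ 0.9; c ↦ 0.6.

0.60

¬a: Łukasiewicz ¬ gives 1 − 0.9 = 0.1
(¬a ∨ c) = max(0.1, 0.6) = 0.6
¬c: Łukasiewicz ¬ gives 1 − 0.6 = 0.4
(c → ¬c): min(1, 1 − 0.6 + 0.4) = 0.8
(a ∧ (c → ¬c)) = min(0.9, 0.8) = 0.8
(c ∨ (a ∧ (c → ¬c))) = max(0.6, 0.8) = 0.8
(b ∨ (c ∨ (a ∧ (c → ¬c)))) = max(0.3, 0.8) = 0.8
((¬a ∨ c) ∧ (b ∨ (c ∨ (a ∧ (c → ¬c))))) = min(0.6, 0.8) = 0.6
(a ∧ ((¬a ∨ c) ∧ (b ∨ (c ∨ (a ∧ (c → ¬c)))))) = min(0.9, 0.6) = 0.6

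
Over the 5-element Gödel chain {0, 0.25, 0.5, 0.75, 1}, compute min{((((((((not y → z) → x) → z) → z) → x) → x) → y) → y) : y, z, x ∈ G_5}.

0.25

The minimum is attained at y = 0.25, z = 0, x = 0:
  not y: Gödel ¬ of 0.25 = 0 (operand ≠ 0)
  (not y → z): 0 ≤ 0, so result = 1
  ((not y → z) → x): 1 > 0, so result = 0
  (((not y → z) → x) → z): 0 ≤ 0, so result = 1
  ((((not y → z) → x) → z) → z): 1 > 0, so result = 0
  (((((not y → z) → x) → z) → z) → x): 0 ≤ 0, so result = 1
  ((((((not y → z) → x) → z) → z) → x) → x): 1 > 0, so result = 0
  (((((((not y → z) → x) → z) → z) → x) → x) → y): 0 ≤ 0.25, so result = 1
  ((((((((not y → z) → x) → z) → z) → x) → x) → y) → y): 1 > 0.25, so result = 0.25
Checking all 125 assignments confirms none give a value below 0.25.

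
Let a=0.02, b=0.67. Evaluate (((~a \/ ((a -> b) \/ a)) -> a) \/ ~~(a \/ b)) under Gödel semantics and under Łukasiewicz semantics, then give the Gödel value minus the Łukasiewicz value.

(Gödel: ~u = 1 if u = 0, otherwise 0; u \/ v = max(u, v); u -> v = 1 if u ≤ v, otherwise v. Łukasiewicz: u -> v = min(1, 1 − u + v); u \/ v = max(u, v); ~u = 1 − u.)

Gödel evaluation:
  ~a: Gödel ¬ of 0.02 = 0 (operand ≠ 0)
  (a -> b): 0.02 ≤ 0.67, so result = 1
  ((a -> b) \/ a) = max(1, 0.02) = 1
  (~a \/ ((a -> b) \/ a)) = max(0, 1) = 1
  ((~a \/ ((a -> b) \/ a)) -> a): 1 > 0.02, so result = 0.02
  (a \/ b) = max(0.02, 0.67) = 0.67
  ~(a \/ b): Gödel ¬ of 0.67 = 0 (operand ≠ 0)
  ~~(a \/ b): Gödel ¬ of 0 = 1 (operand is 0)
  (((~a \/ ((a -> b) \/ a)) -> a) \/ ~~(a \/ b)) = max(0.02, 1) = 1
  Gödel value = 1
Łukasiewicz evaluation:
  ~a: Łukasiewicz ¬ gives 1 − 0.02 = 0.98
  (a -> b): min(1, 1 − 0.02 + 0.67) = 1
  ((a -> b) \/ a) = max(1, 0.02) = 1
  (~a \/ ((a -> b) \/ a)) = max(0.98, 1) = 1
  ((~a \/ ((a -> b) \/ a)) -> a): min(1, 1 − 1 + 0.02) = 0.02
  (a \/ b) = max(0.02, 0.67) = 0.67
  ~(a \/ b): Łukasiewicz ¬ gives 1 − 0.67 = 0.33
  ~~(a \/ b): Łukasiewicz ¬ gives 1 − 0.33 = 0.67
  (((~a \/ ((a -> b) \/ a)) -> a) \/ ~~(a \/ b)) = max(0.02, 0.67) = 0.67
  Łukasiewicz value = 0.67
Difference: 1 − 0.67 = 0.33

0.33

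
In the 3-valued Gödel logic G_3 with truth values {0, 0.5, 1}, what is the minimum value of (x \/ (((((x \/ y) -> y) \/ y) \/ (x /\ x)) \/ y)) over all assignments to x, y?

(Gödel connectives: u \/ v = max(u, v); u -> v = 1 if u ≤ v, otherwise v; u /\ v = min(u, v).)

0.50

The minimum is attained at x = 0.5, y = 0:
  (x \/ y) = max(0.5, 0) = 0.5
  ((x \/ y) -> y): 0.5 > 0, so result = 0
  (((x \/ y) -> y) \/ y) = max(0, 0) = 0
  (x /\ x) = min(0.5, 0.5) = 0.5
  ((((x \/ y) -> y) \/ y) \/ (x /\ x)) = max(0, 0.5) = 0.5
  (((((x \/ y) -> y) \/ y) \/ (x /\ x)) \/ y) = max(0.5, 0) = 0.5
  (x \/ (((((x \/ y) -> y) \/ y) \/ (x /\ x)) \/ y)) = max(0.5, 0.5) = 0.5
Checking all 9 assignments confirms none give a value below 0.50.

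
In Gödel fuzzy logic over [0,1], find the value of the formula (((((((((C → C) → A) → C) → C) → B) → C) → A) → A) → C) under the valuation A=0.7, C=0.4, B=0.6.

(C → C): 0.4 ≤ 0.4, so result = 1
((C → C) → A): 1 > 0.7, so result = 0.7
(((C → C) → A) → C): 0.7 > 0.4, so result = 0.4
((((C → C) → A) → C) → C): 0.4 ≤ 0.4, so result = 1
(((((C → C) → A) → C) → C) → B): 1 > 0.6, so result = 0.6
((((((C → C) → A) → C) → C) → B) → C): 0.6 > 0.4, so result = 0.4
(((((((C → C) → A) → C) → C) → B) → C) → A): 0.4 ≤ 0.7, so result = 1
((((((((C → C) → A) → C) → C) → B) → C) → A) → A): 1 > 0.7, so result = 0.7
(((((((((C → C) → A) → C) → C) → B) → C) → A) → A) → C): 0.7 > 0.4, so result = 0.4

0.40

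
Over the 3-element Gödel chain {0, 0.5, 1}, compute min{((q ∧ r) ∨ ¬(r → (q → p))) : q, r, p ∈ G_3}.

0.00

The minimum is attained at q = 0, r = 0, p = 0:
  (q ∧ r) = min(0, 0) = 0
  (q → p): 0 ≤ 0, so result = 1
  (r → (q → p)): 0 ≤ 1, so result = 1
  ¬(r → (q → p)): Gödel ¬ of 1 = 0 (operand ≠ 0)
  ((q ∧ r) ∨ ¬(r → (q → p))) = max(0, 0) = 0
Checking all 27 assignments confirms none give a value below 0.00.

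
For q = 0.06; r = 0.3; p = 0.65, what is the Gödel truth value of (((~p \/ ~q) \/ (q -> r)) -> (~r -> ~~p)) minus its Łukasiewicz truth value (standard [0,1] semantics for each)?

Gödel evaluation:
  ~p: Gödel ¬ of 0.65 = 0 (operand ≠ 0)
  ~q: Gödel ¬ of 0.06 = 0 (operand ≠ 0)
  (~p \/ ~q) = max(0, 0) = 0
  (q -> r): 0.06 ≤ 0.3, so result = 1
  ((~p \/ ~q) \/ (q -> r)) = max(0, 1) = 1
  ~r: Gödel ¬ of 0.3 = 0 (operand ≠ 0)
  ~p: Gödel ¬ of 0.65 = 0 (operand ≠ 0)
  ~~p: Gödel ¬ of 0 = 1 (operand is 0)
  (~r -> ~~p): 0 ≤ 1, so result = 1
  (((~p \/ ~q) \/ (q -> r)) -> (~r -> ~~p)): 1 ≤ 1, so result = 1
  Gödel value = 1
Łukasiewicz evaluation:
  ~p: Łukasiewicz ¬ gives 1 − 0.65 = 0.35
  ~q: Łukasiewicz ¬ gives 1 − 0.06 = 0.94
  (~p \/ ~q) = max(0.35, 0.94) = 0.94
  (q -> r): min(1, 1 − 0.06 + 0.3) = 1
  ((~p \/ ~q) \/ (q -> r)) = max(0.94, 1) = 1
  ~r: Łukasiewicz ¬ gives 1 − 0.3 = 0.7
  ~p: Łukasiewicz ¬ gives 1 − 0.65 = 0.35
  ~~p: Łukasiewicz ¬ gives 1 − 0.35 = 0.65
  (~r -> ~~p): min(1, 1 − 0.7 + 0.65) = 0.95
  (((~p \/ ~q) \/ (q -> r)) -> (~r -> ~~p)): min(1, 1 − 1 + 0.95) = 0.95
  Łukasiewicz value = 0.95
Difference: 1 − 0.95 = 0.05

0.05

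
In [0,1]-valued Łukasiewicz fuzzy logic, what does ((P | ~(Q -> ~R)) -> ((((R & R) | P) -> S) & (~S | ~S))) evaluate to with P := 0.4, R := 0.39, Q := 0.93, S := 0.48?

~R: Łukasiewicz ¬ gives 1 − 0.39 = 0.61
(Q -> ~R): min(1, 1 − 0.93 + 0.61) = 0.68
~(Q -> ~R): Łukasiewicz ¬ gives 1 − 0.68 = 0.32
(P | ~(Q -> ~R)) = max(0.4, 0.32) = 0.4
(R & R) = min(0.39, 0.39) = 0.39
((R & R) | P) = max(0.39, 0.4) = 0.4
(((R & R) | P) -> S): min(1, 1 − 0.4 + 0.48) = 1
~S: Łukasiewicz ¬ gives 1 − 0.48 = 0.52
~S: Łukasiewicz ¬ gives 1 − 0.48 = 0.52
(~S | ~S) = max(0.52, 0.52) = 0.52
((((R & R) | P) -> S) & (~S | ~S)) = min(1, 0.52) = 0.52
((P | ~(Q -> ~R)) -> ((((R & R) | P) -> S) & (~S | ~S))): min(1, 1 − 0.4 + 0.52) = 1

1.00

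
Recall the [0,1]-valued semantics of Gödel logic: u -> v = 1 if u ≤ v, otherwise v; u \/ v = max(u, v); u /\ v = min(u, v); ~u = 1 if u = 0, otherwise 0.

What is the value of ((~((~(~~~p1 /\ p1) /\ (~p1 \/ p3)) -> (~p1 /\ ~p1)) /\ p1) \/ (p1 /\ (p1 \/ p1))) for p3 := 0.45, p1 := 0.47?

~p1: Gödel ¬ of 0.47 = 0 (operand ≠ 0)
~~p1: Gödel ¬ of 0 = 1 (operand is 0)
~~~p1: Gödel ¬ of 1 = 0 (operand ≠ 0)
(~~~p1 /\ p1) = min(0, 0.47) = 0
~(~~~p1 /\ p1): Gödel ¬ of 0 = 1 (operand is 0)
~p1: Gödel ¬ of 0.47 = 0 (operand ≠ 0)
(~p1 \/ p3) = max(0, 0.45) = 0.45
(~(~~~p1 /\ p1) /\ (~p1 \/ p3)) = min(1, 0.45) = 0.45
~p1: Gödel ¬ of 0.47 = 0 (operand ≠ 0)
~p1: Gödel ¬ of 0.47 = 0 (operand ≠ 0)
(~p1 /\ ~p1) = min(0, 0) = 0
((~(~~~p1 /\ p1) /\ (~p1 \/ p3)) -> (~p1 /\ ~p1)): 0.45 > 0, so result = 0
~((~(~~~p1 /\ p1) /\ (~p1 \/ p3)) -> (~p1 /\ ~p1)): Gödel ¬ of 0 = 1 (operand is 0)
(~((~(~~~p1 /\ p1) /\ (~p1 \/ p3)) -> (~p1 /\ ~p1)) /\ p1) = min(1, 0.47) = 0.47
(p1 \/ p1) = max(0.47, 0.47) = 0.47
(p1 /\ (p1 \/ p1)) = min(0.47, 0.47) = 0.47
((~((~(~~~p1 /\ p1) /\ (~p1 \/ p3)) -> (~p1 /\ ~p1)) /\ p1) \/ (p1 /\ (p1 \/ p1))) = max(0.47, 0.47) = 0.47

0.47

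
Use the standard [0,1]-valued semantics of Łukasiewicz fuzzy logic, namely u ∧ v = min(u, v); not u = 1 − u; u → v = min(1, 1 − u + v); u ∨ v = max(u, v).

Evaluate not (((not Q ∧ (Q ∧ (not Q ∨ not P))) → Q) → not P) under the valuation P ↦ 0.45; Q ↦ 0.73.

0.45

not Q: Łukasiewicz ¬ gives 1 − 0.73 = 0.27
not Q: Łukasiewicz ¬ gives 1 − 0.73 = 0.27
not P: Łukasiewicz ¬ gives 1 − 0.45 = 0.55
(not Q ∨ not P) = max(0.27, 0.55) = 0.55
(Q ∧ (not Q ∨ not P)) = min(0.73, 0.55) = 0.55
(not Q ∧ (Q ∧ (not Q ∨ not P))) = min(0.27, 0.55) = 0.27
((not Q ∧ (Q ∧ (not Q ∨ not P))) → Q): min(1, 1 − 0.27 + 0.73) = 1
not P: Łukasiewicz ¬ gives 1 − 0.45 = 0.55
(((not Q ∧ (Q ∧ (not Q ∨ not P))) → Q) → not P): min(1, 1 − 1 + 0.55) = 0.55
not (((not Q ∧ (Q ∧ (not Q ∨ not P))) → Q) → not P): Łukasiewicz ¬ gives 1 − 0.55 = 0.45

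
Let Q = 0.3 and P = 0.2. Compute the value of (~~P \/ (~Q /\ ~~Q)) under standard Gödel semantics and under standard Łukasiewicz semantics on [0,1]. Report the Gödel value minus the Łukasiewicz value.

0.70

Gödel evaluation:
  ~P: Gödel ¬ of 0.2 = 0 (operand ≠ 0)
  ~~P: Gödel ¬ of 0 = 1 (operand is 0)
  ~Q: Gödel ¬ of 0.3 = 0 (operand ≠ 0)
  ~Q: Gödel ¬ of 0.3 = 0 (operand ≠ 0)
  ~~Q: Gödel ¬ of 0 = 1 (operand is 0)
  (~Q /\ ~~Q) = min(0, 1) = 0
  (~~P \/ (~Q /\ ~~Q)) = max(1, 0) = 1
  Gödel value = 1
Łukasiewicz evaluation:
  ~P: Łukasiewicz ¬ gives 1 − 0.2 = 0.8
  ~~P: Łukasiewicz ¬ gives 1 − 0.8 = 0.2
  ~Q: Łukasiewicz ¬ gives 1 − 0.3 = 0.7
  ~Q: Łukasiewicz ¬ gives 1 − 0.3 = 0.7
  ~~Q: Łukasiewicz ¬ gives 1 − 0.7 = 0.3
  (~Q /\ ~~Q) = min(0.7, 0.3) = 0.3
  (~~P \/ (~Q /\ ~~Q)) = max(0.2, 0.3) = 0.3
  Łukasiewicz value = 0.3
Difference: 1 − 0.3 = 0.70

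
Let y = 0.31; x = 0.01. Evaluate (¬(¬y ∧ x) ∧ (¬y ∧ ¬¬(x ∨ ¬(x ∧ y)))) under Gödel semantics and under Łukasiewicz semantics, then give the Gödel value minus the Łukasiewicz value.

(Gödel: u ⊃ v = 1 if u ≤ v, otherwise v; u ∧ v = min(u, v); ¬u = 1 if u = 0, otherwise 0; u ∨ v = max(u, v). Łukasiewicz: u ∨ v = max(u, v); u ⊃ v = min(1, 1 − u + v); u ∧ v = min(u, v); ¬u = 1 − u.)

Gödel evaluation:
  ¬y: Gödel ¬ of 0.31 = 0 (operand ≠ 0)
  (¬y ∧ x) = min(0, 0.01) = 0
  ¬(¬y ∧ x): Gödel ¬ of 0 = 1 (operand is 0)
  ¬y: Gödel ¬ of 0.31 = 0 (operand ≠ 0)
  (x ∧ y) = min(0.01, 0.31) = 0.01
  ¬(x ∧ y): Gödel ¬ of 0.01 = 0 (operand ≠ 0)
  (x ∨ ¬(x ∧ y)) = max(0.01, 0) = 0.01
  ¬(x ∨ ¬(x ∧ y)): Gödel ¬ of 0.01 = 0 (operand ≠ 0)
  ¬¬(x ∨ ¬(x ∧ y)): Gödel ¬ of 0 = 1 (operand is 0)
  (¬y ∧ ¬¬(x ∨ ¬(x ∧ y))) = min(0, 1) = 0
  (¬(¬y ∧ x) ∧ (¬y ∧ ¬¬(x ∨ ¬(x ∧ y)))) = min(1, 0) = 0
  Gödel value = 0
Łukasiewicz evaluation:
  ¬y: Łukasiewicz ¬ gives 1 − 0.31 = 0.69
  (¬y ∧ x) = min(0.69, 0.01) = 0.01
  ¬(¬y ∧ x): Łukasiewicz ¬ gives 1 − 0.01 = 0.99
  ¬y: Łukasiewicz ¬ gives 1 − 0.31 = 0.69
  (x ∧ y) = min(0.01, 0.31) = 0.01
  ¬(x ∧ y): Łukasiewicz ¬ gives 1 − 0.01 = 0.99
  (x ∨ ¬(x ∧ y)) = max(0.01, 0.99) = 0.99
  ¬(x ∨ ¬(x ∧ y)): Łukasiewicz ¬ gives 1 − 0.99 = 0.01
  ¬¬(x ∨ ¬(x ∧ y)): Łukasiewicz ¬ gives 1 − 0.01 = 0.99
  (¬y ∧ ¬¬(x ∨ ¬(x ∧ y))) = min(0.69, 0.99) = 0.69
  (¬(¬y ∧ x) ∧ (¬y ∧ ¬¬(x ∨ ¬(x ∧ y)))) = min(0.99, 0.69) = 0.69
  Łukasiewicz value = 0.69
Difference: 0 − 0.69 = -0.69

-0.69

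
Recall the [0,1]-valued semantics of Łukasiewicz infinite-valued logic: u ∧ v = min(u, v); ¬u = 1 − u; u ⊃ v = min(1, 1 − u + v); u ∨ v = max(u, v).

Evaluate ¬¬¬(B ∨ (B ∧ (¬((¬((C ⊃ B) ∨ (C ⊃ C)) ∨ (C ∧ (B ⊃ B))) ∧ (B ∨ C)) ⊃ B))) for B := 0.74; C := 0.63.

(C ⊃ B): min(1, 1 − 0.63 + 0.74) = 1
(C ⊃ C): min(1, 1 − 0.63 + 0.63) = 1
((C ⊃ B) ∨ (C ⊃ C)) = max(1, 1) = 1
¬((C ⊃ B) ∨ (C ⊃ C)): Łukasiewicz ¬ gives 1 − 1 = 0
(B ⊃ B): min(1, 1 − 0.74 + 0.74) = 1
(C ∧ (B ⊃ B)) = min(0.63, 1) = 0.63
(¬((C ⊃ B) ∨ (C ⊃ C)) ∨ (C ∧ (B ⊃ B))) = max(0, 0.63) = 0.63
(B ∨ C) = max(0.74, 0.63) = 0.74
((¬((C ⊃ B) ∨ (C ⊃ C)) ∨ (C ∧ (B ⊃ B))) ∧ (B ∨ C)) = min(0.63, 0.74) = 0.63
¬((¬((C ⊃ B) ∨ (C ⊃ C)) ∨ (C ∧ (B ⊃ B))) ∧ (B ∨ C)): Łukasiewicz ¬ gives 1 − 0.63 = 0.37
(¬((¬((C ⊃ B) ∨ (C ⊃ C)) ∨ (C ∧ (B ⊃ B))) ∧ (B ∨ C)) ⊃ B): min(1, 1 − 0.37 + 0.74) = 1
(B ∧ (¬((¬((C ⊃ B) ∨ (C ⊃ C)) ∨ (C ∧ (B ⊃ B))) ∧ (B ∨ C)) ⊃ B)) = min(0.74, 1) = 0.74
(B ∨ (B ∧ (¬((¬((C ⊃ B) ∨ (C ⊃ C)) ∨ (C ∧ (B ⊃ B))) ∧ (B ∨ C)) ⊃ B))) = max(0.74, 0.74) = 0.74
¬(B ∨ (B ∧ (¬((¬((C ⊃ B) ∨ (C ⊃ C)) ∨ (C ∧ (B ⊃ B))) ∧ (B ∨ C)) ⊃ B))): Łukasiewicz ¬ gives 1 − 0.74 = 0.26
¬¬(B ∨ (B ∧ (¬((¬((C ⊃ B) ∨ (C ⊃ C)) ∨ (C ∧ (B ⊃ B))) ∧ (B ∨ C)) ⊃ B))): Łukasiewicz ¬ gives 1 − 0.26 = 0.74
¬¬¬(B ∨ (B ∧ (¬((¬((C ⊃ B) ∨ (C ⊃ C)) ∨ (C ∧ (B ⊃ B))) ∧ (B ∨ C)) ⊃ B))): Łukasiewicz ¬ gives 1 − 0.74 = 0.26

0.26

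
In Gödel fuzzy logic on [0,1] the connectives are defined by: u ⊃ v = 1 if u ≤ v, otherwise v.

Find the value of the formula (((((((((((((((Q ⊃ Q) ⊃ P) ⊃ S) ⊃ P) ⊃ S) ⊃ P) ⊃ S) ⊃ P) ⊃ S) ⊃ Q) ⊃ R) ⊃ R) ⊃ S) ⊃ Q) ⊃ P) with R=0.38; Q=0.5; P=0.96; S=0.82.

1.00

(Q ⊃ Q): 0.5 ≤ 0.5, so result = 1
((Q ⊃ Q) ⊃ P): 1 > 0.96, so result = 0.96
(((Q ⊃ Q) ⊃ P) ⊃ S): 0.96 > 0.82, so result = 0.82
((((Q ⊃ Q) ⊃ P) ⊃ S) ⊃ P): 0.82 ≤ 0.96, so result = 1
(((((Q ⊃ Q) ⊃ P) ⊃ S) ⊃ P) ⊃ S): 1 > 0.82, so result = 0.82
((((((Q ⊃ Q) ⊃ P) ⊃ S) ⊃ P) ⊃ S) ⊃ P): 0.82 ≤ 0.96, so result = 1
(((((((Q ⊃ Q) ⊃ P) ⊃ S) ⊃ P) ⊃ S) ⊃ P) ⊃ S): 1 > 0.82, so result = 0.82
((((((((Q ⊃ Q) ⊃ P) ⊃ S) ⊃ P) ⊃ S) ⊃ P) ⊃ S) ⊃ P): 0.82 ≤ 0.96, so result = 1
(((((((((Q ⊃ Q) ⊃ P) ⊃ S) ⊃ P) ⊃ S) ⊃ P) ⊃ S) ⊃ P) ⊃ S): 1 > 0.82, so result = 0.82
((((((((((Q ⊃ Q) ⊃ P) ⊃ S) ⊃ P) ⊃ S) ⊃ P) ⊃ S) ⊃ P) ⊃ S) ⊃ Q): 0.82 > 0.5, so result = 0.5
(((((((((((Q ⊃ Q) ⊃ P) ⊃ S) ⊃ P) ⊃ S) ⊃ P) ⊃ S) ⊃ P) ⊃ S) ⊃ Q) ⊃ R): 0.5 > 0.38, so result = 0.38
((((((((((((Q ⊃ Q) ⊃ P) ⊃ S) ⊃ P) ⊃ S) ⊃ P) ⊃ S) ⊃ P) ⊃ S) ⊃ Q) ⊃ R) ⊃ R): 0.38 ≤ 0.38, so result = 1
(((((((((((((Q ⊃ Q) ⊃ P) ⊃ S) ⊃ P) ⊃ S) ⊃ P) ⊃ S) ⊃ P) ⊃ S) ⊃ Q) ⊃ R) ⊃ R) ⊃ S): 1 > 0.82, so result = 0.82
((((((((((((((Q ⊃ Q) ⊃ P) ⊃ S) ⊃ P) ⊃ S) ⊃ P) ⊃ S) ⊃ P) ⊃ S) ⊃ Q) ⊃ R) ⊃ R) ⊃ S) ⊃ Q): 0.82 > 0.5, so result = 0.5
(((((((((((((((Q ⊃ Q) ⊃ P) ⊃ S) ⊃ P) ⊃ S) ⊃ P) ⊃ S) ⊃ P) ⊃ S) ⊃ Q) ⊃ R) ⊃ R) ⊃ S) ⊃ Q) ⊃ P): 0.5 ≤ 0.96, so result = 1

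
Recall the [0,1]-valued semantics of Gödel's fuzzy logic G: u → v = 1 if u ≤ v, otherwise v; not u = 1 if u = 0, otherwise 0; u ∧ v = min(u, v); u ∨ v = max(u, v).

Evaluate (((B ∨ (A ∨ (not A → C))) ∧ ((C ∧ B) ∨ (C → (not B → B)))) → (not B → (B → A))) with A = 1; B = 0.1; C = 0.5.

1.00

not A: Gödel ¬ of 1 = 0 (operand ≠ 0)
(not A → C): 0 ≤ 0.5, so result = 1
(A ∨ (not A → C)) = max(1, 1) = 1
(B ∨ (A ∨ (not A → C))) = max(0.1, 1) = 1
(C ∧ B) = min(0.5, 0.1) = 0.1
not B: Gödel ¬ of 0.1 = 0 (operand ≠ 0)
(not B → B): 0 ≤ 0.1, so result = 1
(C → (not B → B)): 0.5 ≤ 1, so result = 1
((C ∧ B) ∨ (C → (not B → B))) = max(0.1, 1) = 1
((B ∨ (A ∨ (not A → C))) ∧ ((C ∧ B) ∨ (C → (not B → B)))) = min(1, 1) = 1
not B: Gödel ¬ of 0.1 = 0 (operand ≠ 0)
(B → A): 0.1 ≤ 1, so result = 1
(not B → (B → A)): 0 ≤ 1, so result = 1
(((B ∨ (A ∨ (not A → C))) ∧ ((C ∧ B) ∨ (C → (not B → B)))) → (not B → (B → A))): 1 ≤ 1, so result = 1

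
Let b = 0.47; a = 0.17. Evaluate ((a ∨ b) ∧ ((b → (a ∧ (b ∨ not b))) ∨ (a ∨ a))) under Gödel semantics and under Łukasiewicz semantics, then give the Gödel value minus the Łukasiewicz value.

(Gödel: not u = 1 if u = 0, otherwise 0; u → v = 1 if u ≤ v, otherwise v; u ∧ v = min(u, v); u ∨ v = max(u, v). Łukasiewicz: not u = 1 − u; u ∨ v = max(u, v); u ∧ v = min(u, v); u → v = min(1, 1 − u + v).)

Gödel evaluation:
  (a ∨ b) = max(0.17, 0.47) = 0.47
  not b: Gödel ¬ of 0.47 = 0 (operand ≠ 0)
  (b ∨ not b) = max(0.47, 0) = 0.47
  (a ∧ (b ∨ not b)) = min(0.17, 0.47) = 0.17
  (b → (a ∧ (b ∨ not b))): 0.47 > 0.17, so result = 0.17
  (a ∨ a) = max(0.17, 0.17) = 0.17
  ((b → (a ∧ (b ∨ not b))) ∨ (a ∨ a)) = max(0.17, 0.17) = 0.17
  ((a ∨ b) ∧ ((b → (a ∧ (b ∨ not b))) ∨ (a ∨ a))) = min(0.47, 0.17) = 0.17
  Gödel value = 0.17
Łukasiewicz evaluation:
  (a ∨ b) = max(0.17, 0.47) = 0.47
  not b: Łukasiewicz ¬ gives 1 − 0.47 = 0.53
  (b ∨ not b) = max(0.47, 0.53) = 0.53
  (a ∧ (b ∨ not b)) = min(0.17, 0.53) = 0.17
  (b → (a ∧ (b ∨ not b))): min(1, 1 − 0.47 + 0.17) = 0.7
  (a ∨ a) = max(0.17, 0.17) = 0.17
  ((b → (a ∧ (b ∨ not b))) ∨ (a ∨ a)) = max(0.7, 0.17) = 0.7
  ((a ∨ b) ∧ ((b → (a ∧ (b ∨ not b))) ∨ (a ∨ a))) = min(0.47, 0.7) = 0.47
  Łukasiewicz value = 0.47
Difference: 0.17 − 0.47 = -0.30

-0.30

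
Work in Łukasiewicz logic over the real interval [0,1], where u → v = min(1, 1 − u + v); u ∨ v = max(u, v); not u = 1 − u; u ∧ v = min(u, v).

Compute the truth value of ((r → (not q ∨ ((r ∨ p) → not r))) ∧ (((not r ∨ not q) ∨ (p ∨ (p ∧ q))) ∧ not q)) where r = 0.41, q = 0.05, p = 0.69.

not q: Łukasiewicz ¬ gives 1 − 0.05 = 0.95
(r ∨ p) = max(0.41, 0.69) = 0.69
not r: Łukasiewicz ¬ gives 1 − 0.41 = 0.59
((r ∨ p) → not r): min(1, 1 − 0.69 + 0.59) = 0.9
(not q ∨ ((r ∨ p) → not r)) = max(0.95, 0.9) = 0.95
(r → (not q ∨ ((r ∨ p) → not r))): min(1, 1 − 0.41 + 0.95) = 1
not r: Łukasiewicz ¬ gives 1 − 0.41 = 0.59
not q: Łukasiewicz ¬ gives 1 − 0.05 = 0.95
(not r ∨ not q) = max(0.59, 0.95) = 0.95
(p ∧ q) = min(0.69, 0.05) = 0.05
(p ∨ (p ∧ q)) = max(0.69, 0.05) = 0.69
((not r ∨ not q) ∨ (p ∨ (p ∧ q))) = max(0.95, 0.69) = 0.95
not q: Łukasiewicz ¬ gives 1 − 0.05 = 0.95
(((not r ∨ not q) ∨ (p ∨ (p ∧ q))) ∧ not q) = min(0.95, 0.95) = 0.95
((r → (not q ∨ ((r ∨ p) → not r))) ∧ (((not r ∨ not q) ∨ (p ∨ (p ∧ q))) ∧ not q)) = min(1, 0.95) = 0.95

0.95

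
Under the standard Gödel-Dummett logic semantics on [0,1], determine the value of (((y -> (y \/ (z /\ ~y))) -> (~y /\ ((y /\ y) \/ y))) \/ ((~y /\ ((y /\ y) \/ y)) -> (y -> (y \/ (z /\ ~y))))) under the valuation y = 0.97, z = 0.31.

~y: Gödel ¬ of 0.97 = 0 (operand ≠ 0)
(z /\ ~y) = min(0.31, 0) = 0
(y \/ (z /\ ~y)) = max(0.97, 0) = 0.97
(y -> (y \/ (z /\ ~y))): 0.97 ≤ 0.97, so result = 1
~y: Gödel ¬ of 0.97 = 0 (operand ≠ 0)
(y /\ y) = min(0.97, 0.97) = 0.97
((y /\ y) \/ y) = max(0.97, 0.97) = 0.97
(~y /\ ((y /\ y) \/ y)) = min(0, 0.97) = 0
((y -> (y \/ (z /\ ~y))) -> (~y /\ ((y /\ y) \/ y))): 1 > 0, so result = 0
~y: Gödel ¬ of 0.97 = 0 (operand ≠ 0)
(y /\ y) = min(0.97, 0.97) = 0.97
((y /\ y) \/ y) = max(0.97, 0.97) = 0.97
(~y /\ ((y /\ y) \/ y)) = min(0, 0.97) = 0
~y: Gödel ¬ of 0.97 = 0 (operand ≠ 0)
(z /\ ~y) = min(0.31, 0) = 0
(y \/ (z /\ ~y)) = max(0.97, 0) = 0.97
(y -> (y \/ (z /\ ~y))): 0.97 ≤ 0.97, so result = 1
((~y /\ ((y /\ y) \/ y)) -> (y -> (y \/ (z /\ ~y)))): 0 ≤ 1, so result = 1
(((y -> (y \/ (z /\ ~y))) -> (~y /\ ((y /\ y) \/ y))) \/ ((~y /\ ((y /\ y) \/ y)) -> (y -> (y \/ (z /\ ~y))))) = max(0, 1) = 1

1.00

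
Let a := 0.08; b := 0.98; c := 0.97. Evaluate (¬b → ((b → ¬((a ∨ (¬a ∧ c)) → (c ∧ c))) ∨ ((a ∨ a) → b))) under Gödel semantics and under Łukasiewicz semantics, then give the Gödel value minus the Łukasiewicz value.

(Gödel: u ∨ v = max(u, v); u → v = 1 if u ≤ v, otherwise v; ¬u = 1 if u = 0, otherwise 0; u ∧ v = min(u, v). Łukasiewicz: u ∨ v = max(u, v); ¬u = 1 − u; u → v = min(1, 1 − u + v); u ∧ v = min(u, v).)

Gödel evaluation:
  ¬b: Gödel ¬ of 0.98 = 0 (operand ≠ 0)
  ¬a: Gödel ¬ of 0.08 = 0 (operand ≠ 0)
  (¬a ∧ c) = min(0, 0.97) = 0
  (a ∨ (¬a ∧ c)) = max(0.08, 0) = 0.08
  (c ∧ c) = min(0.97, 0.97) = 0.97
  ((a ∨ (¬a ∧ c)) → (c ∧ c)): 0.08 ≤ 0.97, so result = 1
  ¬((a ∨ (¬a ∧ c)) → (c ∧ c)): Gödel ¬ of 1 = 0 (operand ≠ 0)
  (b → ¬((a ∨ (¬a ∧ c)) → (c ∧ c))): 0.98 > 0, so result = 0
  (a ∨ a) = max(0.08, 0.08) = 0.08
  ((a ∨ a) → b): 0.08 ≤ 0.98, so result = 1
  ((b → ¬((a ∨ (¬a ∧ c)) → (c ∧ c))) ∨ ((a ∨ a) → b)) = max(0, 1) = 1
  (¬b → ((b → ¬((a ∨ (¬a ∧ c)) → (c ∧ c))) ∨ ((a ∨ a) → b))): 0 ≤ 1, so result = 1
  Gödel value = 1
Łukasiewicz evaluation:
  ¬b: Łukasiewicz ¬ gives 1 − 0.98 = 0.02
  ¬a: Łukasiewicz ¬ gives 1 − 0.08 = 0.92
  (¬a ∧ c) = min(0.92, 0.97) = 0.92
  (a ∨ (¬a ∧ c)) = max(0.08, 0.92) = 0.92
  (c ∧ c) = min(0.97, 0.97) = 0.97
  ((a ∨ (¬a ∧ c)) → (c ∧ c)): min(1, 1 − 0.92 + 0.97) = 1
  ¬((a ∨ (¬a ∧ c)) → (c ∧ c)): Łukasiewicz ¬ gives 1 − 1 = 0
  (b → ¬((a ∨ (¬a ∧ c)) → (c ∧ c))): min(1, 1 − 0.98 + 0) = 0.02
  (a ∨ a) = max(0.08, 0.08) = 0.08
  ((a ∨ a) → b): min(1, 1 − 0.08 + 0.98) = 1
  ((b → ¬((a ∨ (¬a ∧ c)) → (c ∧ c))) ∨ ((a ∨ a) → b)) = max(0.02, 1) = 1
  (¬b → ((b → ¬((a ∨ (¬a ∧ c)) → (c ∧ c))) ∨ ((a ∨ a) → b))): min(1, 1 − 0.02 + 1) = 1
  Łukasiewicz value = 1
Difference: 1 − 1 = 0.00

0.00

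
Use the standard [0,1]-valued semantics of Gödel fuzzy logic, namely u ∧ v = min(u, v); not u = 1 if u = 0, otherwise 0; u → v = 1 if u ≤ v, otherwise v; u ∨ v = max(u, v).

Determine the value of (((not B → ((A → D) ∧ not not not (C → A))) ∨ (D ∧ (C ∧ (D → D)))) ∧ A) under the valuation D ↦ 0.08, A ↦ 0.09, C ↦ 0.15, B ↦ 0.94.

not B: Gödel ¬ of 0.94 = 0 (operand ≠ 0)
(A → D): 0.09 > 0.08, so result = 0.08
(C → A): 0.15 > 0.09, so result = 0.09
not (C → A): Gödel ¬ of 0.09 = 0 (operand ≠ 0)
not not (C → A): Gödel ¬ of 0 = 1 (operand is 0)
not not not (C → A): Gödel ¬ of 1 = 0 (operand ≠ 0)
((A → D) ∧ not not not (C → A)) = min(0.08, 0) = 0
(not B → ((A → D) ∧ not not not (C → A))): 0 ≤ 0, so result = 1
(D → D): 0.08 ≤ 0.08, so result = 1
(C ∧ (D → D)) = min(0.15, 1) = 0.15
(D ∧ (C ∧ (D → D))) = min(0.08, 0.15) = 0.08
((not B → ((A → D) ∧ not not not (C → A))) ∨ (D ∧ (C ∧ (D → D)))) = max(1, 0.08) = 1
(((not B → ((A → D) ∧ not not not (C → A))) ∨ (D ∧ (C ∧ (D → D)))) ∧ A) = min(1, 0.09) = 0.09

0.09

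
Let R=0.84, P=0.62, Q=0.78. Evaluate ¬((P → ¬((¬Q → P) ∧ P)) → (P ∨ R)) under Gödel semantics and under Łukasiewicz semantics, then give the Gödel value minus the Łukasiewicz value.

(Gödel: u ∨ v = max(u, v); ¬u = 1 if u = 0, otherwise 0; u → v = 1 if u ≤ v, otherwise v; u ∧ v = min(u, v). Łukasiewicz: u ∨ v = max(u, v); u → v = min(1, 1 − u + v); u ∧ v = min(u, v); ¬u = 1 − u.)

0.00

Gödel evaluation:
  ¬Q: Gödel ¬ of 0.78 = 0 (operand ≠ 0)
  (¬Q → P): 0 ≤ 0.62, so result = 1
  ((¬Q → P) ∧ P) = min(1, 0.62) = 0.62
  ¬((¬Q → P) ∧ P): Gödel ¬ of 0.62 = 0 (operand ≠ 0)
  (P → ¬((¬Q → P) ∧ P)): 0.62 > 0, so result = 0
  (P ∨ R) = max(0.62, 0.84) = 0.84
  ((P → ¬((¬Q → P) ∧ P)) → (P ∨ R)): 0 ≤ 0.84, so result = 1
  ¬((P → ¬((¬Q → P) ∧ P)) → (P ∨ R)): Gödel ¬ of 1 = 0 (operand ≠ 0)
  Gödel value = 0
Łukasiewicz evaluation:
  ¬Q: Łukasiewicz ¬ gives 1 − 0.78 = 0.22
  (¬Q → P): min(1, 1 − 0.22 + 0.62) = 1
  ((¬Q → P) ∧ P) = min(1, 0.62) = 0.62
  ¬((¬Q → P) ∧ P): Łukasiewicz ¬ gives 1 − 0.62 = 0.38
  (P → ¬((¬Q → P) ∧ P)): min(1, 1 − 0.62 + 0.38) = 0.76
  (P ∨ R) = max(0.62, 0.84) = 0.84
  ((P → ¬((¬Q → P) ∧ P)) → (P ∨ R)): min(1, 1 − 0.76 + 0.84) = 1
  ¬((P → ¬((¬Q → P) ∧ P)) → (P ∨ R)): Łukasiewicz ¬ gives 1 − 1 = 0
  Łukasiewicz value = 0
Difference: 0 − 0 = 0.00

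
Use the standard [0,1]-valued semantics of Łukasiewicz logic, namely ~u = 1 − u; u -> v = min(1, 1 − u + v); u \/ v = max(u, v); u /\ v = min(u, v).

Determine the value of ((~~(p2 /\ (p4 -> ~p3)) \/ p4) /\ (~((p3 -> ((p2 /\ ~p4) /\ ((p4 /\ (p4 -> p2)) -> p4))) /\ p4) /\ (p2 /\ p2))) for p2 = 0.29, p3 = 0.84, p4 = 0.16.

0.29

~p3: Łukasiewicz ¬ gives 1 − 0.84 = 0.16
(p4 -> ~p3): min(1, 1 − 0.16 + 0.16) = 1
(p2 /\ (p4 -> ~p3)) = min(0.29, 1) = 0.29
~(p2 /\ (p4 -> ~p3)): Łukasiewicz ¬ gives 1 − 0.29 = 0.71
~~(p2 /\ (p4 -> ~p3)): Łukasiewicz ¬ gives 1 − 0.71 = 0.29
(~~(p2 /\ (p4 -> ~p3)) \/ p4) = max(0.29, 0.16) = 0.29
~p4: Łukasiewicz ¬ gives 1 − 0.16 = 0.84
(p2 /\ ~p4) = min(0.29, 0.84) = 0.29
(p4 -> p2): min(1, 1 − 0.16 + 0.29) = 1
(p4 /\ (p4 -> p2)) = min(0.16, 1) = 0.16
((p4 /\ (p4 -> p2)) -> p4): min(1, 1 − 0.16 + 0.16) = 1
((p2 /\ ~p4) /\ ((p4 /\ (p4 -> p2)) -> p4)) = min(0.29, 1) = 0.29
(p3 -> ((p2 /\ ~p4) /\ ((p4 /\ (p4 -> p2)) -> p4))): min(1, 1 − 0.84 + 0.29) = 0.45
((p3 -> ((p2 /\ ~p4) /\ ((p4 /\ (p4 -> p2)) -> p4))) /\ p4) = min(0.45, 0.16) = 0.16
~((p3 -> ((p2 /\ ~p4) /\ ((p4 /\ (p4 -> p2)) -> p4))) /\ p4): Łukasiewicz ¬ gives 1 − 0.16 = 0.84
(p2 /\ p2) = min(0.29, 0.29) = 0.29
(~((p3 -> ((p2 /\ ~p4) /\ ((p4 /\ (p4 -> p2)) -> p4))) /\ p4) /\ (p2 /\ p2)) = min(0.84, 0.29) = 0.29
((~~(p2 /\ (p4 -> ~p3)) \/ p4) /\ (~((p3 -> ((p2 /\ ~p4) /\ ((p4 /\ (p4 -> p2)) -> p4))) /\ p4) /\ (p2 /\ p2))) = min(0.29, 0.29) = 0.29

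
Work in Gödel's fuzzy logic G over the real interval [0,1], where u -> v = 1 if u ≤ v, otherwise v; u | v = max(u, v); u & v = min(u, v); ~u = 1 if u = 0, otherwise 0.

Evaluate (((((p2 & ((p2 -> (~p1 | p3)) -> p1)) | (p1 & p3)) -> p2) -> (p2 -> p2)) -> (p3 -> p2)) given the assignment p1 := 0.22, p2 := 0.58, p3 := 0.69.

~p1: Gödel ¬ of 0.22 = 0 (operand ≠ 0)
(~p1 | p3) = max(0, 0.69) = 0.69
(p2 -> (~p1 | p3)): 0.58 ≤ 0.69, so result = 1
((p2 -> (~p1 | p3)) -> p1): 1 > 0.22, so result = 0.22
(p2 & ((p2 -> (~p1 | p3)) -> p1)) = min(0.58, 0.22) = 0.22
(p1 & p3) = min(0.22, 0.69) = 0.22
((p2 & ((p2 -> (~p1 | p3)) -> p1)) | (p1 & p3)) = max(0.22, 0.22) = 0.22
(((p2 & ((p2 -> (~p1 | p3)) -> p1)) | (p1 & p3)) -> p2): 0.22 ≤ 0.58, so result = 1
(p2 -> p2): 0.58 ≤ 0.58, so result = 1
((((p2 & ((p2 -> (~p1 | p3)) -> p1)) | (p1 & p3)) -> p2) -> (p2 -> p2)): 1 ≤ 1, so result = 1
(p3 -> p2): 0.69 > 0.58, so result = 0.58
(((((p2 & ((p2 -> (~p1 | p3)) -> p1)) | (p1 & p3)) -> p2) -> (p2 -> p2)) -> (p3 -> p2)): 1 > 0.58, so result = 0.58

0.58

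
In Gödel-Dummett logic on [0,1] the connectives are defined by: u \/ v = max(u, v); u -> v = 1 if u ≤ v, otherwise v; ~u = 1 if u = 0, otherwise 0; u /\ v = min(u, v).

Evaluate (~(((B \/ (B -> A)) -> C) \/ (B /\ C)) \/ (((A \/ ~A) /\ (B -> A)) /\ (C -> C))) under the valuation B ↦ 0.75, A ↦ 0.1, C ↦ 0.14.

0.10

(B -> A): 0.75 > 0.1, so result = 0.1
(B \/ (B -> A)) = max(0.75, 0.1) = 0.75
((B \/ (B -> A)) -> C): 0.75 > 0.14, so result = 0.14
(B /\ C) = min(0.75, 0.14) = 0.14
(((B \/ (B -> A)) -> C) \/ (B /\ C)) = max(0.14, 0.14) = 0.14
~(((B \/ (B -> A)) -> C) \/ (B /\ C)): Gödel ¬ of 0.14 = 0 (operand ≠ 0)
~A: Gödel ¬ of 0.1 = 0 (operand ≠ 0)
(A \/ ~A) = max(0.1, 0) = 0.1
(B -> A): 0.75 > 0.1, so result = 0.1
((A \/ ~A) /\ (B -> A)) = min(0.1, 0.1) = 0.1
(C -> C): 0.14 ≤ 0.14, so result = 1
(((A \/ ~A) /\ (B -> A)) /\ (C -> C)) = min(0.1, 1) = 0.1
(~(((B \/ (B -> A)) -> C) \/ (B /\ C)) \/ (((A \/ ~A) /\ (B -> A)) /\ (C -> C))) = max(0, 0.1) = 0.1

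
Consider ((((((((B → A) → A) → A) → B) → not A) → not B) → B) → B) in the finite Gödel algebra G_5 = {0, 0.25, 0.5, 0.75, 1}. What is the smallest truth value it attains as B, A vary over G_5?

0.25

The minimum is attained at B = 0.25, A = 0:
  (B → A): 0.25 > 0, so result = 0
  ((B → A) → A): 0 ≤ 0, so result = 1
  (((B → A) → A) → A): 1 > 0, so result = 0
  ((((B → A) → A) → A) → B): 0 ≤ 0.25, so result = 1
  not A: Gödel ¬ of 0 = 1 (operand is 0)
  (((((B → A) → A) → A) → B) → not A): 1 ≤ 1, so result = 1
  not B: Gödel ¬ of 0.25 = 0 (operand ≠ 0)
  ((((((B → A) → A) → A) → B) → not A) → not B): 1 > 0, so result = 0
  (((((((B → A) → A) → A) → B) → not A) → not B) → B): 0 ≤ 0.25, so result = 1
  ((((((((B → A) → A) → A) → B) → not A) → not B) → B) → B): 1 > 0.25, so result = 0.25
Checking all 25 assignments confirms none give a value below 0.25.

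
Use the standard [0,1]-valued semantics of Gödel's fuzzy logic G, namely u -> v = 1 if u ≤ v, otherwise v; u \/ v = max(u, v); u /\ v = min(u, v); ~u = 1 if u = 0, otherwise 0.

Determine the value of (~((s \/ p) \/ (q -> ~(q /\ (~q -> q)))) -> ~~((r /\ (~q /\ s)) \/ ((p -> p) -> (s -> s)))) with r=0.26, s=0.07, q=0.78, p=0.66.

1.00

(s \/ p) = max(0.07, 0.66) = 0.66
~q: Gödel ¬ of 0.78 = 0 (operand ≠ 0)
(~q -> q): 0 ≤ 0.78, so result = 1
(q /\ (~q -> q)) = min(0.78, 1) = 0.78
~(q /\ (~q -> q)): Gödel ¬ of 0.78 = 0 (operand ≠ 0)
(q -> ~(q /\ (~q -> q))): 0.78 > 0, so result = 0
((s \/ p) \/ (q -> ~(q /\ (~q -> q)))) = max(0.66, 0) = 0.66
~((s \/ p) \/ (q -> ~(q /\ (~q -> q)))): Gödel ¬ of 0.66 = 0 (operand ≠ 0)
~q: Gödel ¬ of 0.78 = 0 (operand ≠ 0)
(~q /\ s) = min(0, 0.07) = 0
(r /\ (~q /\ s)) = min(0.26, 0) = 0
(p -> p): 0.66 ≤ 0.66, so result = 1
(s -> s): 0.07 ≤ 0.07, so result = 1
((p -> p) -> (s -> s)): 1 ≤ 1, so result = 1
((r /\ (~q /\ s)) \/ ((p -> p) -> (s -> s))) = max(0, 1) = 1
~((r /\ (~q /\ s)) \/ ((p -> p) -> (s -> s))): Gödel ¬ of 1 = 0 (operand ≠ 0)
~~((r /\ (~q /\ s)) \/ ((p -> p) -> (s -> s))): Gödel ¬ of 0 = 1 (operand is 0)
(~((s \/ p) \/ (q -> ~(q /\ (~q -> q)))) -> ~~((r /\ (~q /\ s)) \/ ((p -> p) -> (s -> s)))): 0 ≤ 1, so result = 1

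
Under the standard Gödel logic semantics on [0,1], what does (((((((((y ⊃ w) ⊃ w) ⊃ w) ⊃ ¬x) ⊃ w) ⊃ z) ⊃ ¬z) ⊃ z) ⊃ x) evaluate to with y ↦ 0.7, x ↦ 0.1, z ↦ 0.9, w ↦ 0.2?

(y ⊃ w): 0.7 > 0.2, so result = 0.2
((y ⊃ w) ⊃ w): 0.2 ≤ 0.2, so result = 1
(((y ⊃ w) ⊃ w) ⊃ w): 1 > 0.2, so result = 0.2
¬x: Gödel ¬ of 0.1 = 0 (operand ≠ 0)
((((y ⊃ w) ⊃ w) ⊃ w) ⊃ ¬x): 0.2 > 0, so result = 0
(((((y ⊃ w) ⊃ w) ⊃ w) ⊃ ¬x) ⊃ w): 0 ≤ 0.2, so result = 1
((((((y ⊃ w) ⊃ w) ⊃ w) ⊃ ¬x) ⊃ w) ⊃ z): 1 > 0.9, so result = 0.9
¬z: Gödel ¬ of 0.9 = 0 (operand ≠ 0)
(((((((y ⊃ w) ⊃ w) ⊃ w) ⊃ ¬x) ⊃ w) ⊃ z) ⊃ ¬z): 0.9 > 0, so result = 0
((((((((y ⊃ w) ⊃ w) ⊃ w) ⊃ ¬x) ⊃ w) ⊃ z) ⊃ ¬z) ⊃ z): 0 ≤ 0.9, so result = 1
(((((((((y ⊃ w) ⊃ w) ⊃ w) ⊃ ¬x) ⊃ w) ⊃ z) ⊃ ¬z) ⊃ z) ⊃ x): 1 > 0.1, so result = 0.1

0.10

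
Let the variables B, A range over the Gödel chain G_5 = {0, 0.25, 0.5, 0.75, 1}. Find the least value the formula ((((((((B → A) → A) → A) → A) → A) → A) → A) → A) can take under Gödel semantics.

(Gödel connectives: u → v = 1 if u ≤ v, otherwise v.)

The minimum is attained at B = 0, A = 0:
  (B → A): 0 ≤ 0, so result = 1
  ((B → A) → A): 1 > 0, so result = 0
  (((B → A) → A) → A): 0 ≤ 0, so result = 1
  ((((B → A) → A) → A) → A): 1 > 0, so result = 0
  (((((B → A) → A) → A) → A) → A): 0 ≤ 0, so result = 1
  ((((((B → A) → A) → A) → A) → A) → A): 1 > 0, so result = 0
  (((((((B → A) → A) → A) → A) → A) → A) → A): 0 ≤ 0, so result = 1
  ((((((((B → A) → A) → A) → A) → A) → A) → A) → A): 1 > 0, so result = 0
Checking all 25 assignments confirms none give a value below 0.00.

0.00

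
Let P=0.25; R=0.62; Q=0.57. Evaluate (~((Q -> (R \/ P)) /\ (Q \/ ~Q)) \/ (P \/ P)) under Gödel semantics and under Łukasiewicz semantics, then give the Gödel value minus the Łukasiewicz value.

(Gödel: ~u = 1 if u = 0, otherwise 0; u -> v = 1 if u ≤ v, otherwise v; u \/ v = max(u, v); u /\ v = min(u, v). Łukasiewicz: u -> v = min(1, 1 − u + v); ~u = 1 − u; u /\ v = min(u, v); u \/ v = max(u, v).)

-0.18

Gödel evaluation:
  (R \/ P) = max(0.62, 0.25) = 0.62
  (Q -> (R \/ P)): 0.57 ≤ 0.62, so result = 1
  ~Q: Gödel ¬ of 0.57 = 0 (operand ≠ 0)
  (Q \/ ~Q) = max(0.57, 0) = 0.57
  ((Q -> (R \/ P)) /\ (Q \/ ~Q)) = min(1, 0.57) = 0.57
  ~((Q -> (R \/ P)) /\ (Q \/ ~Q)): Gödel ¬ of 0.57 = 0 (operand ≠ 0)
  (P \/ P) = max(0.25, 0.25) = 0.25
  (~((Q -> (R \/ P)) /\ (Q \/ ~Q)) \/ (P \/ P)) = max(0, 0.25) = 0.25
  Gödel value = 0.25
Łukasiewicz evaluation:
  (R \/ P) = max(0.62, 0.25) = 0.62
  (Q -> (R \/ P)): min(1, 1 − 0.57 + 0.62) = 1
  ~Q: Łukasiewicz ¬ gives 1 − 0.57 = 0.43
  (Q \/ ~Q) = max(0.57, 0.43) = 0.57
  ((Q -> (R \/ P)) /\ (Q \/ ~Q)) = min(1, 0.57) = 0.57
  ~((Q -> (R \/ P)) /\ (Q \/ ~Q)): Łukasiewicz ¬ gives 1 − 0.57 = 0.43
  (P \/ P) = max(0.25, 0.25) = 0.25
  (~((Q -> (R \/ P)) /\ (Q \/ ~Q)) \/ (P \/ P)) = max(0.43, 0.25) = 0.43
  Łukasiewicz value = 0.43
Difference: 0.25 − 0.43 = -0.18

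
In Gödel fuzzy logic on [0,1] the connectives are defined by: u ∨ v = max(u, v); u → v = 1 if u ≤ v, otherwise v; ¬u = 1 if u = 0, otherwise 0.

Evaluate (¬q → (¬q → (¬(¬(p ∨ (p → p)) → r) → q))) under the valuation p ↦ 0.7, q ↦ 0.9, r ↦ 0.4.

1.00

¬q: Gödel ¬ of 0.9 = 0 (operand ≠ 0)
¬q: Gödel ¬ of 0.9 = 0 (operand ≠ 0)
(p → p): 0.7 ≤ 0.7, so result = 1
(p ∨ (p → p)) = max(0.7, 1) = 1
¬(p ∨ (p → p)): Gödel ¬ of 1 = 0 (operand ≠ 0)
(¬(p ∨ (p → p)) → r): 0 ≤ 0.4, so result = 1
¬(¬(p ∨ (p → p)) → r): Gödel ¬ of 1 = 0 (operand ≠ 0)
(¬(¬(p ∨ (p → p)) → r) → q): 0 ≤ 0.9, so result = 1
(¬q → (¬(¬(p ∨ (p → p)) → r) → q)): 0 ≤ 1, so result = 1
(¬q → (¬q → (¬(¬(p ∨ (p → p)) → r) → q))): 0 ≤ 1, so result = 1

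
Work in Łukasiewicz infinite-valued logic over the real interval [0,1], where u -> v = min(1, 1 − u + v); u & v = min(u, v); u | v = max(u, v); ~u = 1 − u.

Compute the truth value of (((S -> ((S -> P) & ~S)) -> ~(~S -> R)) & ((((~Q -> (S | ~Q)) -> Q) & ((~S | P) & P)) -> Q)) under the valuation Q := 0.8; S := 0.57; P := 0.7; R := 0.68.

(S -> P): min(1, 1 − 0.57 + 0.7) = 1
~S: Łukasiewicz ¬ gives 1 − 0.57 = 0.43
((S -> P) & ~S) = min(1, 0.43) = 0.43
(S -> ((S -> P) & ~S)): min(1, 1 − 0.57 + 0.43) = 0.86
~S: Łukasiewicz ¬ gives 1 − 0.57 = 0.43
(~S -> R): min(1, 1 − 0.43 + 0.68) = 1
~(~S -> R): Łukasiewicz ¬ gives 1 − 1 = 0
((S -> ((S -> P) & ~S)) -> ~(~S -> R)): min(1, 1 − 0.86 + 0) = 0.14
~Q: Łukasiewicz ¬ gives 1 − 0.8 = 0.2
~Q: Łukasiewicz ¬ gives 1 − 0.8 = 0.2
(S | ~Q) = max(0.57, 0.2) = 0.57
(~Q -> (S | ~Q)): min(1, 1 − 0.2 + 0.57) = 1
((~Q -> (S | ~Q)) -> Q): min(1, 1 − 1 + 0.8) = 0.8
~S: Łukasiewicz ¬ gives 1 − 0.57 = 0.43
(~S | P) = max(0.43, 0.7) = 0.7
((~S | P) & P) = min(0.7, 0.7) = 0.7
(((~Q -> (S | ~Q)) -> Q) & ((~S | P) & P)) = min(0.8, 0.7) = 0.7
((((~Q -> (S | ~Q)) -> Q) & ((~S | P) & P)) -> Q): min(1, 1 − 0.7 + 0.8) = 1
(((S -> ((S -> P) & ~S)) -> ~(~S -> R)) & ((((~Q -> (S | ~Q)) -> Q) & ((~S | P) & P)) -> Q)) = min(0.14, 1) = 0.14

0.14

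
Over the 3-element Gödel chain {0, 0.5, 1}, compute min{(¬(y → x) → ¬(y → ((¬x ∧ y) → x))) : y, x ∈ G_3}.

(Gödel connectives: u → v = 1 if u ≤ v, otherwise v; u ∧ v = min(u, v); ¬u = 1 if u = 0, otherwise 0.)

1.00

Every assignment gives 1. For instance at y = 0, x = 0:
  (y → x): 0 ≤ 0, so result = 1
  ¬(y → x): Gödel ¬ of 1 = 0 (operand ≠ 0)
  ¬x: Gödel ¬ of 0 = 1 (operand is 0)
  (¬x ∧ y) = min(1, 0) = 0
  ((¬x ∧ y) → x): 0 ≤ 0, so result = 1
  (y → ((¬x ∧ y) → x)): 0 ≤ 1, so result = 1
  ¬(y → ((¬x ∧ y) → x)): Gödel ¬ of 1 = 0 (operand ≠ 0)
  (¬(y → x) → ¬(y → ((¬x ∧ y) → x))): 0 ≤ 0, so result = 1
All 9 assignments give value 1 — the formula is a G_3-tautology.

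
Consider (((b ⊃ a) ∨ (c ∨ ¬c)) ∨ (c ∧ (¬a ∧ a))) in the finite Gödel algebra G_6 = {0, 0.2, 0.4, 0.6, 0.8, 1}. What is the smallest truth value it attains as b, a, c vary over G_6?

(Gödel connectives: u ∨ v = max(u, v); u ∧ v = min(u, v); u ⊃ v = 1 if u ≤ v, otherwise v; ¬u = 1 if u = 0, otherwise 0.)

0.20

The minimum is attained at b = 0.2, a = 0, c = 0.2:
  (b ⊃ a): 0.2 > 0, so result = 0
  ¬c: Gödel ¬ of 0.2 = 0 (operand ≠ 0)
  (c ∨ ¬c) = max(0.2, 0) = 0.2
  ((b ⊃ a) ∨ (c ∨ ¬c)) = max(0, 0.2) = 0.2
  ¬a: Gödel ¬ of 0 = 1 (operand is 0)
  (¬a ∧ a) = min(1, 0) = 0
  (c ∧ (¬a ∧ a)) = min(0.2, 0) = 0
  (((b ⊃ a) ∨ (c ∨ ¬c)) ∨ (c ∧ (¬a ∧ a))) = max(0.2, 0) = 0.2
Checking all 216 assignments confirms none give a value below 0.20.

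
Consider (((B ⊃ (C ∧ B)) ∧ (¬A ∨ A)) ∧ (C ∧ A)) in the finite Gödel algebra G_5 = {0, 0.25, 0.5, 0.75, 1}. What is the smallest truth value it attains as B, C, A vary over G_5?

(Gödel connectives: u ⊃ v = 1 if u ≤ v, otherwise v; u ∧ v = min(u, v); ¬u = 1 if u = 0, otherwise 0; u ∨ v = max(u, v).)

The minimum is attained at B = 0, C = 0, A = 0:
  (C ∧ B) = min(0, 0) = 0
  (B ⊃ (C ∧ B)): 0 ≤ 0, so result = 1
  ¬A: Gödel ¬ of 0 = 1 (operand is 0)
  (¬A ∨ A) = max(1, 0) = 1
  ((B ⊃ (C ∧ B)) ∧ (¬A ∨ A)) = min(1, 1) = 1
  (C ∧ A) = min(0, 0) = 0
  (((B ⊃ (C ∧ B)) ∧ (¬A ∨ A)) ∧ (C ∧ A)) = min(1, 0) = 0
Checking all 125 assignments confirms none give a value below 0.00.

0.00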